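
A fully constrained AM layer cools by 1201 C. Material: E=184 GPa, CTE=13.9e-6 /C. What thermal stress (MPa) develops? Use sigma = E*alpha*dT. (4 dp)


sigma = 184*1000 * 13.9e-6 * 1201 = 3071.6776 MPa


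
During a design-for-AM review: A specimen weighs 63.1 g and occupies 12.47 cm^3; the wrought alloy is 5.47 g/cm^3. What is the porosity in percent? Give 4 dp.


rho_part = 63.1 / 12.47 = 5.06014435 g/cm^3
Porosity = (1 - 5.06014435/5.47)*100 = 7.4928 %


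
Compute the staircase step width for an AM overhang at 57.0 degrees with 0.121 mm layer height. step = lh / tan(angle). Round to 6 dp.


step = 0.121 / tan(57.0) = 0.078578 mm


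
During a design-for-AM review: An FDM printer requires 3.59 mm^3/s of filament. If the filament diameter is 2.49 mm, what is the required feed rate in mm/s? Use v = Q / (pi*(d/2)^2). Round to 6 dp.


A = pi*(2.49/2)^2 = 4.869547
v = 3.59 / 4.869547 = 0.737235 mm/s


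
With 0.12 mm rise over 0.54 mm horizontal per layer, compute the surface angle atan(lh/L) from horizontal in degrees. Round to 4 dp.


angle = atan(0.12/0.54) = 12.5288 degrees


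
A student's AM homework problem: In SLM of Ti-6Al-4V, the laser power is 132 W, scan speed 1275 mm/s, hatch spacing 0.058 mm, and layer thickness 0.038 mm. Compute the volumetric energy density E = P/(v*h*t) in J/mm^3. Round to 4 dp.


E = 132 / (1275*0.058*0.038) = 46.9734 J/mm^3


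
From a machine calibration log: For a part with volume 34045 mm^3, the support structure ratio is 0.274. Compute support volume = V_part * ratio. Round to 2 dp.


V_support = 34045 * 0.274 = 9328.33 mm^3


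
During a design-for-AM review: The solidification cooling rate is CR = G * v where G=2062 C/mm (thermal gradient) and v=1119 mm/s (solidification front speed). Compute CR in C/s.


CR = 2062 * 1119 = 2307378 C/s


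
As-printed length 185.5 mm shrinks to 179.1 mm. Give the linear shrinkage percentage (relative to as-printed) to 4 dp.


Shrinkage = ((185.5-179.1)/185.5)*100 = 3.4501 %


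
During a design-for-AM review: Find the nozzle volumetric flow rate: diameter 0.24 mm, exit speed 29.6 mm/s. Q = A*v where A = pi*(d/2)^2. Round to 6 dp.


A = pi*(0.24/2)^2 = 0.04523893 mm^2
Q = 0.04523893 * 29.6 = 1.339072 mm^3/s


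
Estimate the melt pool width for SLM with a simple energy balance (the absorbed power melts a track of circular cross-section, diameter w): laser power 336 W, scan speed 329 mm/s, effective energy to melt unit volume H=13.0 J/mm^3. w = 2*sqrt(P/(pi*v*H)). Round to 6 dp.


w = 2*sqrt(336/(pi*329*13.0)) = 0.316268 mm


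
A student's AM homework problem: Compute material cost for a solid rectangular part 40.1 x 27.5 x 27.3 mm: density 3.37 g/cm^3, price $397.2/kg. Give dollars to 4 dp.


V = 40.1 * 27.5 * 27.3 = 30105.075 mm^3 = 30.105075 cm^3
Mass = 30.105075 * 3.37 / 1000 = 0.1014541 kg
Cost = 0.1014541 * 397.2 = 40.2976 $


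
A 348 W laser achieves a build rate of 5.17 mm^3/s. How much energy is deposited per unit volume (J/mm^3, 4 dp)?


SE = 348 / 5.17 = 67.3114 J/mm^3


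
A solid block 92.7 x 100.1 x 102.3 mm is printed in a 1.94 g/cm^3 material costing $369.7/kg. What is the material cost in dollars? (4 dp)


V = 92.7 * 100.1 * 102.3 = 949269.321 mm^3 = 949.269321 cm^3
Mass = 949.269321 * 1.94 / 1000 = 1.84158248 kg
Cost = 1.84158248 * 369.7 = 680.833 $


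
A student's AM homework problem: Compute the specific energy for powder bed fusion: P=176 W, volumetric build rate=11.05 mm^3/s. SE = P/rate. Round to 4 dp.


SE = 176 / 11.05 = 15.9276 J/mm^3


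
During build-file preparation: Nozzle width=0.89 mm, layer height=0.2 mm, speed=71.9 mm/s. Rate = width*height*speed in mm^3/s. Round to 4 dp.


Rate = 0.89 * 0.2 * 71.9 = 12.7982 mm^3/s


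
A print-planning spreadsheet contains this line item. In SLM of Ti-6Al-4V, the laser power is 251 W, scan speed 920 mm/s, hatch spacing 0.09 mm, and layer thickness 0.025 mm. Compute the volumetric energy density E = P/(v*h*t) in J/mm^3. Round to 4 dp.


E = 251 / (920*0.09*0.025) = 121.256 J/mm^3


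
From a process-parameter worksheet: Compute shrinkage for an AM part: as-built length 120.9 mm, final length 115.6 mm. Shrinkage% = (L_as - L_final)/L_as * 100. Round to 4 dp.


Shrinkage = ((120.9-115.6)/120.9)*100 = 4.3838 %


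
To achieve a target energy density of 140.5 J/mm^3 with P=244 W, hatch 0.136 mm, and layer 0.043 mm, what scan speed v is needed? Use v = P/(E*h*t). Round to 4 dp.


v = 244 / (140.5*0.136*0.043) = 296.9656 mm/s


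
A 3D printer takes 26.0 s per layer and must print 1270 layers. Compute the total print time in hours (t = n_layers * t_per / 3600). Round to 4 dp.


t = 1270 * 26.0 / 3600 = 9.1722 hrs


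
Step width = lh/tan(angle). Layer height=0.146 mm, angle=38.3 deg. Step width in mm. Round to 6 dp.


step = 0.146 / tan(38.3) = 0.184868 mm


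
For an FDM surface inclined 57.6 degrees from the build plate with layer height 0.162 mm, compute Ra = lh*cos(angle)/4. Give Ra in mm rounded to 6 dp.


Ra = 0.162 * cos(57.6) / 4 = 0.021701 mm


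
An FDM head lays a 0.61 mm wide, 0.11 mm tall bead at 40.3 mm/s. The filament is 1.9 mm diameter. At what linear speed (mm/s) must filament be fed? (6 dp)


Q = 0.61 * 0.11 * 40.3 = 2.70413 mm^3/s
A_fil = pi*(1.9/2)^2 = 2.83528737 mm^2
v_feed = 2.70413 / 2.83528737 = 0.953741 mm/s


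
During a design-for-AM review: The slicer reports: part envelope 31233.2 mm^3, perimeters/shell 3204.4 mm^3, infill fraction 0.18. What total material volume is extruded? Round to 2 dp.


V_infill = (31233.2 - 3204.4) * 0.18 = 5045.18
V_total = 3204.4 + 5045.18 = 8249.58 mm^3


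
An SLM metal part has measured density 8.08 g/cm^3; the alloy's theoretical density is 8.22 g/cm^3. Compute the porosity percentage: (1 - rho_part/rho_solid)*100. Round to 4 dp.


Porosity = (1-8.08/8.22)*100 = 1.7032 %


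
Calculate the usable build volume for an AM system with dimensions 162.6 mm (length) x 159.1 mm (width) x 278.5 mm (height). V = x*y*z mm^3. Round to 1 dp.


V = 162.6 * 159.1 * 278.5 = 7204700.3 mm^3


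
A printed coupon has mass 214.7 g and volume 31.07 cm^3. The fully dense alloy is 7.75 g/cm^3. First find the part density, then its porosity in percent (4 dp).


rho_part = 214.7 / 31.07 = 6.91020277 g/cm^3
Porosity = (1 - 6.91020277/7.75)*100 = 10.8361 %


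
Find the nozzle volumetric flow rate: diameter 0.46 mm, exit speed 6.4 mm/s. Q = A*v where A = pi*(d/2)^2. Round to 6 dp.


A = pi*(0.46/2)^2 = 0.16619025 mm^2
Q = 0.16619025 * 6.4 = 1.063618 mm^3/s


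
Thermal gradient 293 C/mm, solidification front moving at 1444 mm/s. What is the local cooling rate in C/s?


CR = 293 * 1444 = 423092 C/s


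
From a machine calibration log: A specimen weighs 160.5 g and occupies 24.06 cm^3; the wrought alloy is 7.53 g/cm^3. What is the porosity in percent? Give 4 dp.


rho_part = 160.5 / 24.06 = 6.67082294 g/cm^3
Porosity = (1 - 6.67082294/7.53)*100 = 11.4101 %


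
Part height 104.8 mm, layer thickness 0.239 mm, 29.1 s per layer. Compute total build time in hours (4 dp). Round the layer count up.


Layers = ceil(104.8/0.239) = 439
t = 439 * 29.1 / 3600 = 3.5486 hrs


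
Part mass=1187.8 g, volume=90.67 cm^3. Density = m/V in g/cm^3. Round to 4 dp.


rho = 1187.8 / 90.67 = 13.1003 g/cm^3


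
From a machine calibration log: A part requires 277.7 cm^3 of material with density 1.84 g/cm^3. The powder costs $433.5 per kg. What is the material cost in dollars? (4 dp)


Mass = 277.7*1.84/1000 = 0.510968 kg
Cost = 0.510968 * 433.5 = 221.5046 $


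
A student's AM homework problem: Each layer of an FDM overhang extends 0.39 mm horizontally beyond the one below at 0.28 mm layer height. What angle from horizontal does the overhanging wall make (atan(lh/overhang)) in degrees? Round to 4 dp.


angle = atan(0.28/0.39) = 35.6764 degrees


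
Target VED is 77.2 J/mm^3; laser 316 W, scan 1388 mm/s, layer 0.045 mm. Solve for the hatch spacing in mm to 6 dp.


h = 316 / (77.2*1388*0.045) = 0.065534 mm


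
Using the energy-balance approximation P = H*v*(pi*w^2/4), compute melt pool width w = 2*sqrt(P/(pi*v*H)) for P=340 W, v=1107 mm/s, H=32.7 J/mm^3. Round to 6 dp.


w = 2*sqrt(340/(pi*1107*32.7)) = 0.109357 mm


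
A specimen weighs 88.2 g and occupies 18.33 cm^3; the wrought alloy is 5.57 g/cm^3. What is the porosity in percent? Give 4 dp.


rho_part = 88.2 / 18.33 = 4.81178396 g/cm^3
Porosity = (1 - 4.81178396/5.57)*100 = 13.6125 %


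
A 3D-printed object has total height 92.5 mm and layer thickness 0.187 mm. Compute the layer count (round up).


Layers = ceil(92.5/0.187) = 495


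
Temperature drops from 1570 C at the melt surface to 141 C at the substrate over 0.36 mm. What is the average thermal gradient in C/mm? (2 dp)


G = (1570-141)/0.36 = 3969.44 C/mm


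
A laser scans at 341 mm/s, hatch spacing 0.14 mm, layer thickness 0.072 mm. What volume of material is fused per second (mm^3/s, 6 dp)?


Rate = 341 * 0.14 * 0.072 = 3.43728 mm^3/s


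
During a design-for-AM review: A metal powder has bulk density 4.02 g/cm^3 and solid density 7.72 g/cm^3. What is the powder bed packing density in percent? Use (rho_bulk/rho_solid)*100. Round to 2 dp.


Packing = (4.02/7.72)*100 = 52.07 %


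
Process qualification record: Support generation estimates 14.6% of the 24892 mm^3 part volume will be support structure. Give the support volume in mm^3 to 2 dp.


V_support = 24892 * 0.146 = 3634.23 mm^3


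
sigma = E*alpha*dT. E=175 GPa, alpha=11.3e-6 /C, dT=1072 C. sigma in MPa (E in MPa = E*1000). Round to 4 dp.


sigma = 175*1000 * 11.3e-6 * 1072 = 2119.88 MPa


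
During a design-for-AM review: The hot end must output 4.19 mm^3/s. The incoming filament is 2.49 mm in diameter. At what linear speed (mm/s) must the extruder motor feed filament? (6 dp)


A = pi*(2.49/2)^2 = 4.869547
v = 4.19 / 4.869547 = 0.86045 mm/s


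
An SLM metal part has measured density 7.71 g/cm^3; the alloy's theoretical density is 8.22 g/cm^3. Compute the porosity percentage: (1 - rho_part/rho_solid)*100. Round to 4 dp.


Porosity = (1-7.71/8.22)*100 = 6.2044 %


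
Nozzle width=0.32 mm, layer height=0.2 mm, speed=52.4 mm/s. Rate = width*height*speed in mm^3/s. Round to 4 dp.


Rate = 0.32 * 0.2 * 52.4 = 3.3536 mm^3/s


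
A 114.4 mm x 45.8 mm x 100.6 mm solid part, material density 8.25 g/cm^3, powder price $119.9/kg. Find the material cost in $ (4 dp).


V = 114.4 * 45.8 * 100.6 = 527095.712 mm^3 = 527.095712 cm^3
Mass = 527.095712 * 8.25 / 1000 = 4.34853962 kg
Cost = 4.34853962 * 119.9 = 521.3899 $


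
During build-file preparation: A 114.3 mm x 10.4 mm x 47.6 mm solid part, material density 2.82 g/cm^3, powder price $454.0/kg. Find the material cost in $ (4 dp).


V = 114.3 * 10.4 * 47.6 = 56583.072 mm^3 = 56.583072 cm^3
Mass = 56.583072 * 2.82 / 1000 = 0.15956426 kg
Cost = 0.15956426 * 454.0 = 72.4422 $


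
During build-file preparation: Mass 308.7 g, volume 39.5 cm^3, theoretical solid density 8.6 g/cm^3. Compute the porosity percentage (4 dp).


rho_part = 308.7 / 39.5 = 7.81518987 g/cm^3
Porosity = (1 - 7.81518987/8.6)*100 = 9.1257 %


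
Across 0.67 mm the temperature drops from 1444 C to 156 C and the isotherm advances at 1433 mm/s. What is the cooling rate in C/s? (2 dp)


G = (1444-156)/0.67 = 1922.3880597 C/mm
CR = 1922.3880597 * 1433 = 2754782.09 C/s


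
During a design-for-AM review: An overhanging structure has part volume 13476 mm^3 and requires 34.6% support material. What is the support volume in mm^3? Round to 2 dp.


V_support = 13476 * 0.346 = 4662.7 mm^3


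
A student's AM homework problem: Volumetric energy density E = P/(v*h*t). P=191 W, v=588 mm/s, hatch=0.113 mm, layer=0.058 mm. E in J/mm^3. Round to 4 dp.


E = 191 / (588*0.113*0.058) = 49.5621 J/mm^3


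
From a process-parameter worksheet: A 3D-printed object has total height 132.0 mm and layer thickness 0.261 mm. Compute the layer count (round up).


Layers = ceil(132.0/0.261) = 506


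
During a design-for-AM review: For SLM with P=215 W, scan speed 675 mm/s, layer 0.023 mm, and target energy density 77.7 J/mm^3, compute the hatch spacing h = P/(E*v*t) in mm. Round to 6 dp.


h = 215 / (77.7*675*0.023) = 0.178232 mm


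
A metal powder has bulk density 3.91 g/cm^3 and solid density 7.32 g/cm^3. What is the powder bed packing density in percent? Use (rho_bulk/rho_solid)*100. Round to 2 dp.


Packing = (3.91/7.32)*100 = 53.42 %


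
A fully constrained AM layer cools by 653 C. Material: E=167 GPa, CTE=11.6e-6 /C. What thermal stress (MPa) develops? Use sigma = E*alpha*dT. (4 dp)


sigma = 167*1000 * 11.6e-6 * 653 = 1264.9916 MPa


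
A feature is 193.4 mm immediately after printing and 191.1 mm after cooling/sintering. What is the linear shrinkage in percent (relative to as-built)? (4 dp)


Shrinkage = ((193.4-191.1)/193.4)*100 = 1.1892 %


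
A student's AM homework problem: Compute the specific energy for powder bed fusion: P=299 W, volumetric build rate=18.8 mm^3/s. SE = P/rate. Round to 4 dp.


SE = 299 / 18.8 = 15.9043 J/mm^3


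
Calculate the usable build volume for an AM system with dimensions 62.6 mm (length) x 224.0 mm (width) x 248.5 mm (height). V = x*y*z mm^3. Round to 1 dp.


V = 62.6 * 224.0 * 248.5 = 3484566.4 mm^3


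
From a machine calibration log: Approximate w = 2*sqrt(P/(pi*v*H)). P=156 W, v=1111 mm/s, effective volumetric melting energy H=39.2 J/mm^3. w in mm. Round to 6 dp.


w = 2*sqrt(156/(pi*1111*39.2)) = 0.067533 mm


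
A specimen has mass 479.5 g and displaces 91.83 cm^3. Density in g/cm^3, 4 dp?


rho = 479.5 / 91.83 = 5.2216 g/cm^3


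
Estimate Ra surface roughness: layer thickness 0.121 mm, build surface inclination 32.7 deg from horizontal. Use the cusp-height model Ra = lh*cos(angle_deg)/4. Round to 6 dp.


Ra = 0.121 * cos(32.7) / 4 = 0.025456 mm


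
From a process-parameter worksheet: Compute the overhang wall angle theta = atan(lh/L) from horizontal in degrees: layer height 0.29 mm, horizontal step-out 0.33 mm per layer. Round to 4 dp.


angle = atan(0.29/0.33) = 41.3086 degrees


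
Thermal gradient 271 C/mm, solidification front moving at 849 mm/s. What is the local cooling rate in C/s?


CR = 271 * 849 = 230079 C/s


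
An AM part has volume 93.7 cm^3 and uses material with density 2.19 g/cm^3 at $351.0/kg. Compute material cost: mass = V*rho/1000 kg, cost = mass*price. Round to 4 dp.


Mass = 93.7*2.19/1000 = 0.205203 kg
Cost = 0.205203 * 351.0 = 72.0263 $


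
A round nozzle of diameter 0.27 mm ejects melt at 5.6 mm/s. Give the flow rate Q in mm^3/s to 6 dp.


A = pi*(0.27/2)^2 = 0.05725553 mm^2
Q = 0.05725553 * 5.6 = 0.320631 mm^3/s


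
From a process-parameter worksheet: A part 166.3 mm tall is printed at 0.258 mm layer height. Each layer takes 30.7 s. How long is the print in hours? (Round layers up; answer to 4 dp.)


Layers = ceil(166.3/0.258) = 645
t = 645 * 30.7 / 3600 = 5.5004 hrs


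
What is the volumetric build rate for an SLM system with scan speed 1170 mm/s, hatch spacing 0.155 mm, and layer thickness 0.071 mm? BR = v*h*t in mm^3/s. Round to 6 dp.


Rate = 1170 * 0.155 * 0.071 = 12.87585 mm^3/s


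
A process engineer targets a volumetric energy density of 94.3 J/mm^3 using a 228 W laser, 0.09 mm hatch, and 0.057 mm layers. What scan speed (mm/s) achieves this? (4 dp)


v = 228 / (94.3*0.09*0.057) = 471.3091 mm/s


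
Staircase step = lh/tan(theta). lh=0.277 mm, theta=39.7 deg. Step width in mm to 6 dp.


step = 0.277 / tan(39.7) = 0.333648 mm


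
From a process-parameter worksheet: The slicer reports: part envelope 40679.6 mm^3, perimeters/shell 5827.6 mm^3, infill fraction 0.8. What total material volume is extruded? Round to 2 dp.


V_infill = (40679.6 - 5827.6) * 0.8 = 27881.6
V_total = 5827.6 + 27881.6 = 33709.2 mm^3


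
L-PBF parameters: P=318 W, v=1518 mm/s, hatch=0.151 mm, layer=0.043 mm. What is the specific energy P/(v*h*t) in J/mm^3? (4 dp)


Build rate = 1518 * 0.151 * 0.043 = 9.856374 mm^3/s
SE = 318 / 9.856374 = 32.2634 J/mm^3


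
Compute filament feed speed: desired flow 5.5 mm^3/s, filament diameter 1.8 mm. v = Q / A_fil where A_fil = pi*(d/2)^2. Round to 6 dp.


A = pi*(1.8/2)^2 = 2.54469
v = 5.5 / 2.54469 = 2.161363 mm/s


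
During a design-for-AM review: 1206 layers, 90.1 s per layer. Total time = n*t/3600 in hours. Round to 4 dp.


t = 1206 * 90.1 / 3600 = 30.1835 hrs


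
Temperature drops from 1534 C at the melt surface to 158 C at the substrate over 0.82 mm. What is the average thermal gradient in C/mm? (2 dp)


G = (1534-158)/0.82 = 1678.05 C/mm


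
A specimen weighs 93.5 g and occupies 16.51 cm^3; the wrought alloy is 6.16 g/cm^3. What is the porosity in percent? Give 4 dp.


rho_part = 93.5 / 16.51 = 5.6632344 g/cm^3
Porosity = (1 - 5.6632344/6.16)*100 = 8.0644 %


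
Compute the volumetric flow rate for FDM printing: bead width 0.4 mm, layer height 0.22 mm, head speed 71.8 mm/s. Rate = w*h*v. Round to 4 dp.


Rate = 0.4 * 0.22 * 71.8 = 6.3184 mm^3/s


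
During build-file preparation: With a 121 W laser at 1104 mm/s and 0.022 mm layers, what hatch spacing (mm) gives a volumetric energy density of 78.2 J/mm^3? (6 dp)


h = 121 / (78.2*1104*0.022) = 0.063707 mm


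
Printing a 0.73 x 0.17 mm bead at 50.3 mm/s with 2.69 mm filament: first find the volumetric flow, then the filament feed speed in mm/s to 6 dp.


Q = 0.73 * 0.17 * 50.3 = 6.24223 mm^3/s
A_fil = pi*(2.69/2)^2 = 5.68321965 mm^2
v_feed = 6.24223 / 5.68321965 = 1.098362 mm/s


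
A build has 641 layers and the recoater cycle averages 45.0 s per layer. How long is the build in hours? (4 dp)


t = 641 * 45.0 / 3600 = 8.0125 hrs


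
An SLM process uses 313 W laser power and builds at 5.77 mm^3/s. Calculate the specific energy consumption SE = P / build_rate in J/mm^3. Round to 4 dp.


SE = 313 / 5.77 = 54.2461 J/mm^3


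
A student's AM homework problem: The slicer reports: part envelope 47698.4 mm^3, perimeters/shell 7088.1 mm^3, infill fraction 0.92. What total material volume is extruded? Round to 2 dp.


V_infill = (47698.4 - 7088.1) * 0.92 = 37361.48
V_total = 7088.1 + 37361.48 = 44449.58 mm^3


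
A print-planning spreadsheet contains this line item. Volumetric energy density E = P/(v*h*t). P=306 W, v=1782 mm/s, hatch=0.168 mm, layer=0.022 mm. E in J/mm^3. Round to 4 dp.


E = 306 / (1782*0.168*0.022) = 46.4603 J/mm^3


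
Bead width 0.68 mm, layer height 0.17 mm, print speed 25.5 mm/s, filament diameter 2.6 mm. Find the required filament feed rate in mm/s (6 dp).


Q = 0.68 * 0.17 * 25.5 = 2.9478 mm^3/s
A_fil = pi*(2.6/2)^2 = 5.30929158 mm^2
v_feed = 2.9478 / 5.30929158 = 0.555215 mm/s


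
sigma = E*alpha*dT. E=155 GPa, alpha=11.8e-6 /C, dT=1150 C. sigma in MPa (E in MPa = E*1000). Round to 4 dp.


sigma = 155*1000 * 11.8e-6 * 1150 = 2103.35 MPa


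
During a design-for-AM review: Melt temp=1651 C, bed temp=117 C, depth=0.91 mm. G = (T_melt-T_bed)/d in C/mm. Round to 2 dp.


G = (1651-117)/0.91 = 1685.71 C/mm


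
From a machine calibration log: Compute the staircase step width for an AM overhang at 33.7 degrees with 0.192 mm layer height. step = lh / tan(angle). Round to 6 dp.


step = 0.192 / tan(33.7) = 0.287892 mm


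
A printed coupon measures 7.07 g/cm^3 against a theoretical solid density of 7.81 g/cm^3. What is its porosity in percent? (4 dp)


Porosity = (1-7.07/7.81)*100 = 9.475 %


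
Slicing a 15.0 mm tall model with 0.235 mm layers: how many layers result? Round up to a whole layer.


Layers = ceil(15.0/0.235) = 64


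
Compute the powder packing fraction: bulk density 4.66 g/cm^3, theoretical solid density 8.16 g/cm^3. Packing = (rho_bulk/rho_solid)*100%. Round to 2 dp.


Packing = (4.66/8.16)*100 = 57.11 %


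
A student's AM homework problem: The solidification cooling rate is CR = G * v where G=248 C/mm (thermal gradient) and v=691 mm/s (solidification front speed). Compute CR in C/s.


CR = 248 * 691 = 171368 C/s


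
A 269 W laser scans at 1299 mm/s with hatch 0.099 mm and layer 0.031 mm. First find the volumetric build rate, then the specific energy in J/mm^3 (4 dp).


Build rate = 1299 * 0.099 * 0.031 = 3.986631 mm^3/s
SE = 269 / 3.986631 = 67.4755 J/mm^3


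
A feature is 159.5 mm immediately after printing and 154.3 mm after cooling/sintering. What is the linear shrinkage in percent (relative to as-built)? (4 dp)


Shrinkage = ((159.5-154.3)/159.5)*100 = 3.2602 %


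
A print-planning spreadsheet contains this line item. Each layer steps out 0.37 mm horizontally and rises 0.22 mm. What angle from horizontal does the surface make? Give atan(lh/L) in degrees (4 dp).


angle = atan(0.22/0.37) = 30.7355 degrees


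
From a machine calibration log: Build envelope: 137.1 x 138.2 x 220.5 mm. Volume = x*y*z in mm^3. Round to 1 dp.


V = 137.1 * 138.2 * 220.5 = 4177862.0 mm^3


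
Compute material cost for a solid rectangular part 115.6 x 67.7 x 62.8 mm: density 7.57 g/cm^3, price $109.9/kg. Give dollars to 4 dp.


V = 115.6 * 67.7 * 62.8 = 491480.336 mm^3 = 491.480336 cm^3
Mass = 491.480336 * 7.57 / 1000 = 3.72050614 kg
Cost = 3.72050614 * 109.9 = 408.8836 $


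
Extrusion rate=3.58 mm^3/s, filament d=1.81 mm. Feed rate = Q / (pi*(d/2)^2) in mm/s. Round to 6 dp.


A = pi*(1.81/2)^2 = 2.573043
v = 3.58 / 2.573043 = 1.391349 mm/s


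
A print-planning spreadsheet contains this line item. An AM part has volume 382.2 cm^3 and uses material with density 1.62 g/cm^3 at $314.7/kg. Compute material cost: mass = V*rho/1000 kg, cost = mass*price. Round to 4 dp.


Mass = 382.2*1.62/1000 = 0.619164 kg
Cost = 0.619164 * 314.7 = 194.8509 $


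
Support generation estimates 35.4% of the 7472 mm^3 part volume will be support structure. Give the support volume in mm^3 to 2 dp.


V_support = 7472 * 0.354 = 2645.09 mm^3


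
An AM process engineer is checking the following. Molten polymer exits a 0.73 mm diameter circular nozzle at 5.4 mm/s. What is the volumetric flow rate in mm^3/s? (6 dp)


A = pi*(0.73/2)^2 = 0.41853868 mm^2
Q = 0.41853868 * 5.4 = 2.260109 mm^3/s


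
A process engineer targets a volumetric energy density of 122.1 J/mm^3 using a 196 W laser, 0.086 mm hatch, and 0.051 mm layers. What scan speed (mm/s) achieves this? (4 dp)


v = 196 / (122.1*0.086*0.051) = 365.9922 mm/s


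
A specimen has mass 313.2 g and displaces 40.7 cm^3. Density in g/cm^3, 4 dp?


rho = 313.2 / 40.7 = 7.6953 g/cm^3


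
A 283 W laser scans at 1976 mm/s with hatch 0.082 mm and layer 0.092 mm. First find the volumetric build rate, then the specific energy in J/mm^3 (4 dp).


Build rate = 1976 * 0.082 * 0.092 = 14.906944 mm^3/s
SE = 283 / 14.906944 = 18.9844 J/mm^3


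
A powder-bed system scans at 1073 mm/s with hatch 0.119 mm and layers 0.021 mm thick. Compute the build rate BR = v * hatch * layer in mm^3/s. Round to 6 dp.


Rate = 1073 * 0.119 * 0.021 = 2.681427 mm^3/s


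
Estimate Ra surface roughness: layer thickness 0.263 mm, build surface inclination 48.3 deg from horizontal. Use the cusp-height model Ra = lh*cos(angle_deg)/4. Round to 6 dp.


Ra = 0.263 * cos(48.3) / 4 = 0.043739 mm


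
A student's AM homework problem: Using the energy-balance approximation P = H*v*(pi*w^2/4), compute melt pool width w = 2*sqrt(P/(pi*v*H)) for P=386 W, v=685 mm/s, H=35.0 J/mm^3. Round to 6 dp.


w = 2*sqrt(386/(pi*685*35.0)) = 0.143176 mm


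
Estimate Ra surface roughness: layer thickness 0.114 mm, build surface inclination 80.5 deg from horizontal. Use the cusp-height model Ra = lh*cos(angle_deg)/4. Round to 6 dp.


Ra = 0.114 * cos(80.5) / 4 = 0.004704 mm


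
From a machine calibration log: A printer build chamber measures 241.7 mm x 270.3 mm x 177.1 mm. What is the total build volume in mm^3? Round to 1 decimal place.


V = 241.7 * 270.3 * 177.1 = 11570210.4 mm^3


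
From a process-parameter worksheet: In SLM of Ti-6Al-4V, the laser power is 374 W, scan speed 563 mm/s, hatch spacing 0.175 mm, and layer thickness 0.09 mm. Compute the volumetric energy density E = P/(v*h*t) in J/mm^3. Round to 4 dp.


E = 374 / (563*0.175*0.09) = 42.1777 J/mm^3


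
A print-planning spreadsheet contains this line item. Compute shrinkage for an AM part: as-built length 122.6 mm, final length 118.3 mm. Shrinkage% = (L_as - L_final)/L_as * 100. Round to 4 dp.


Shrinkage = ((122.6-118.3)/122.6)*100 = 3.5073 %


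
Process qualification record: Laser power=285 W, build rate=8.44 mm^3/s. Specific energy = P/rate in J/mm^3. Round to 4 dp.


SE = 285 / 8.44 = 33.7678 J/mm^3


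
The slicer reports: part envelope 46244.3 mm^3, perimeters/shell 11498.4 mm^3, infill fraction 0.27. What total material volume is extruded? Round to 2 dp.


V_infill = (46244.3 - 11498.4) * 0.27 = 9381.39
V_total = 11498.4 + 9381.39 = 20879.79 mm^3


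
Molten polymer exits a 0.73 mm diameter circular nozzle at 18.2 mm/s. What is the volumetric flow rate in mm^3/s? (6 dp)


A = pi*(0.73/2)^2 = 0.41853868 mm^2
Q = 0.41853868 * 18.2 = 7.617404 mm^3/s


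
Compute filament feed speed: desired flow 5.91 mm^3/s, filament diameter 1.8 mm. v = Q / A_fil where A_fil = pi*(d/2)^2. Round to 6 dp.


A = pi*(1.8/2)^2 = 2.54469
v = 5.91 / 2.54469 = 2.322483 mm/s


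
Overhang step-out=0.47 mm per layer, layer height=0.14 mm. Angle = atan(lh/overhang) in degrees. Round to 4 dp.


angle = atan(0.14/0.47) = 16.5873 degrees


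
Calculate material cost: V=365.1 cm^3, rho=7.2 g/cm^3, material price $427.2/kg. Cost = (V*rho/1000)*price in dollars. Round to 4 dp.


Mass = 365.1*7.2/1000 = 2.62872 kg
Cost = 2.62872 * 427.2 = 1122.9892 $


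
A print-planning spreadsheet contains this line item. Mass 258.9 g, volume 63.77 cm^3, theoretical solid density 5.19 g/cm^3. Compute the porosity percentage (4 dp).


rho_part = 258.9 / 63.77 = 4.05990278 g/cm^3
Porosity = (1 - 4.05990278/5.19)*100 = 21.7745 %


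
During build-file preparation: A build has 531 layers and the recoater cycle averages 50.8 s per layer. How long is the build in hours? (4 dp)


t = 531 * 50.8 / 3600 = 7.493 hrs


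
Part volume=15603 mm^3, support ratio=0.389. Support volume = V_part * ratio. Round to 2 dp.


V_support = 15603 * 0.389 = 6069.57 mm^3


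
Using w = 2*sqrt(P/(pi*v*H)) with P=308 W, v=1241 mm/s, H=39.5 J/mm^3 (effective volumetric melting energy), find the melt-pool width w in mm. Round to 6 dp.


w = 2*sqrt(308/(pi*1241*39.5)) = 0.089443 mm


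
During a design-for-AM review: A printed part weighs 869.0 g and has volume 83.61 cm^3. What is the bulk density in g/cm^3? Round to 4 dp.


rho = 869.0 / 83.61 = 10.3935 g/cm^3


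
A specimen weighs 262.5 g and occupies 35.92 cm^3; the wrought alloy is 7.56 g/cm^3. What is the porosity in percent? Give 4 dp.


rho_part = 262.5 / 35.92 = 7.30790646 g/cm^3
Porosity = (1 - 7.30790646/7.56)*100 = 3.3346 %


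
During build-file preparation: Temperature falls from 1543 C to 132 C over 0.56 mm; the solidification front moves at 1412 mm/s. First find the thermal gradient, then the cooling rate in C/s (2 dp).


G = (1543-132)/0.56 = 2519.64285714 C/mm
CR = 2519.64285714 * 1412 = 3557735.71 C/s


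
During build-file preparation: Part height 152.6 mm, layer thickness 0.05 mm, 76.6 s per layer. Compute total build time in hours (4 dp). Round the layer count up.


Layers = ceil(152.6/0.05) = 3052
t = 3052 * 76.6 / 3600 = 64.9398 hrs


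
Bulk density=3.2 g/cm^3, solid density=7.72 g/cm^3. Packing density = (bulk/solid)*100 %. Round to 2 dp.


Packing = (3.2/7.72)*100 = 41.45 %


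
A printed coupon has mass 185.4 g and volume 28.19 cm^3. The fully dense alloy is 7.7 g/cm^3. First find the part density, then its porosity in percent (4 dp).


rho_part = 185.4 / 28.19 = 6.57680028 g/cm^3
Porosity = (1 - 6.57680028/7.7)*100 = 14.587 %


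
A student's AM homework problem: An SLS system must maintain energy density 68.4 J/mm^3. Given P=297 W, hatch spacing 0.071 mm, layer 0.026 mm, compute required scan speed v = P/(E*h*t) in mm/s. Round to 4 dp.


v = 297 / (68.4*0.071*0.026) = 2352.1697 mm/s


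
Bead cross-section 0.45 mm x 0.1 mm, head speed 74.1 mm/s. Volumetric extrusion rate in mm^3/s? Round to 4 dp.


Rate = 0.45 * 0.1 * 74.1 = 3.3345 mm^3/s


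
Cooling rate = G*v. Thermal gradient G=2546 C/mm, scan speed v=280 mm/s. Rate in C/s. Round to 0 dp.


CR = 2546 * 280 = 712880 C/s


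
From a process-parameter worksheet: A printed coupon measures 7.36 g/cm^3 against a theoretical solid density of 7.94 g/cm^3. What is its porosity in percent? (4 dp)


Porosity = (1-7.36/7.94)*100 = 7.3048 %


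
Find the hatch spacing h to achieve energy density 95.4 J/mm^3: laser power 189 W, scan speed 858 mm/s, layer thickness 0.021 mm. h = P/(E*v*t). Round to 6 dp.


h = 189 / (95.4*858*0.021) = 0.109953 mm


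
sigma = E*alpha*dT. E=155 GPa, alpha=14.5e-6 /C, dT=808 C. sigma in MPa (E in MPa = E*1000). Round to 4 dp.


sigma = 155*1000 * 14.5e-6 * 808 = 1815.98 MPa


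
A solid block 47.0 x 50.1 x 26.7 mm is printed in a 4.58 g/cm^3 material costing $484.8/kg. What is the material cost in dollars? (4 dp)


V = 47.0 * 50.1 * 26.7 = 62870.49 mm^3 = 62.87049 cm^3
Mass = 62.87049 * 4.58 / 1000 = 0.28794684 kg
Cost = 0.28794684 * 484.8 = 139.5966 $


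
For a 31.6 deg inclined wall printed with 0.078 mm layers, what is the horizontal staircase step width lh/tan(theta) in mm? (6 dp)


step = 0.078 / tan(31.6) = 0.126787 mm


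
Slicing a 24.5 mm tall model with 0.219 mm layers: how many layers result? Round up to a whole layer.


Layers = ceil(24.5/0.219) = 112


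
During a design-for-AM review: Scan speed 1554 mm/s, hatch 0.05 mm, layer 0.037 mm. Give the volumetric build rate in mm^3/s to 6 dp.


Rate = 1554 * 0.05 * 0.037 = 2.8749 mm^3/s


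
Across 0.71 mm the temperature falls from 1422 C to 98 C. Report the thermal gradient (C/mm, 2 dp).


G = (1422-98)/0.71 = 1864.79 C/mm


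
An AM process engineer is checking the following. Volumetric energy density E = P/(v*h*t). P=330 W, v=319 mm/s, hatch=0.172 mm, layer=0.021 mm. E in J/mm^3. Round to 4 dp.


E = 330 / (319*0.172*0.021) = 286.4016 J/mm^3


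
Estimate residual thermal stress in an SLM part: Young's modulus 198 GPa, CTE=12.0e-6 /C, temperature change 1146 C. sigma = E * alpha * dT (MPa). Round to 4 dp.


sigma = 198*1000 * 12.0e-6 * 1146 = 2722.896 MPa


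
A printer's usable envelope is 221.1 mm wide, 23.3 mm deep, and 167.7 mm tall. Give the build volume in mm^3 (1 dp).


V = 221.1 * 23.3 * 167.7 = 863928.4 mm^3


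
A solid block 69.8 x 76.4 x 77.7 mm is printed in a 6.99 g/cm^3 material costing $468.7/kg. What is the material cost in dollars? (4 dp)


V = 69.8 * 76.4 * 77.7 = 414352.344 mm^3 = 414.352344 cm^3
Mass = 414.352344 * 6.99 / 1000 = 2.89632288 kg
Cost = 2.89632288 * 468.7 = 1357.5065 $


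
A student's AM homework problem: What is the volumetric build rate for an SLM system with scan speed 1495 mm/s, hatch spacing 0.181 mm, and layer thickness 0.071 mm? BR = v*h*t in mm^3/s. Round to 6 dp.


Rate = 1495 * 0.181 * 0.071 = 19.212245 mm^3/s


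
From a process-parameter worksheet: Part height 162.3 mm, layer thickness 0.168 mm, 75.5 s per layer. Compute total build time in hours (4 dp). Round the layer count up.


Layers = ceil(162.3/0.168) = 967
t = 967 * 75.5 / 3600 = 20.2801 hrs


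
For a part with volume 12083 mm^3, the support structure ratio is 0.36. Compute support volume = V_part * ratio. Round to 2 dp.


V_support = 12083 * 0.36 = 4349.88 mm^3


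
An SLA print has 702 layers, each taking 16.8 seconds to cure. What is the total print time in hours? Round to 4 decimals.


t = 702 * 16.8 / 3600 = 3.276 hrs


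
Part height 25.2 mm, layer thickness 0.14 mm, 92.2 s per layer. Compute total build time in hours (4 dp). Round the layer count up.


Layers = ceil(25.2/0.14) = 180
t = 180 * 92.2 / 3600 = 4.61 hrs


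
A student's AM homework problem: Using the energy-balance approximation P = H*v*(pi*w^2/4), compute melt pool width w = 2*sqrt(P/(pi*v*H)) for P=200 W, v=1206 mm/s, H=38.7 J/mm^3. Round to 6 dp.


w = 2*sqrt(200/(pi*1206*38.7)) = 0.073865 mm


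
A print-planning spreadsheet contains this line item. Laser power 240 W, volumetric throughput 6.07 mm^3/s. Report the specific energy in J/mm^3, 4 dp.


SE = 240 / 6.07 = 39.5387 J/mm^3


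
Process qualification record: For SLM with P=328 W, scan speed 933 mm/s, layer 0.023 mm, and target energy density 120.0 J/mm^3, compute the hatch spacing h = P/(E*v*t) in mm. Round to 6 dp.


h = 328 / (120.0*933*0.023) = 0.127375 mm


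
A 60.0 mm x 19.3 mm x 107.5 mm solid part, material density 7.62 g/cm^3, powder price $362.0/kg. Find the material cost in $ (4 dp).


V = 60.0 * 19.3 * 107.5 = 124485.0 mm^3 = 124.485 cm^3
Mass = 124.485 * 7.62 / 1000 = 0.9485757 kg
Cost = 0.9485757 * 362.0 = 343.3844 $


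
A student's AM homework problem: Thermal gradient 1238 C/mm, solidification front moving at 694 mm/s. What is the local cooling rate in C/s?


CR = 1238 * 694 = 859172 C/s


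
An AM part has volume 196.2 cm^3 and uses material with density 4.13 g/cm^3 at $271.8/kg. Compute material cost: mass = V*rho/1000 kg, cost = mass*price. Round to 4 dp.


Mass = 196.2*4.13/1000 = 0.810306 kg
Cost = 0.810306 * 271.8 = 220.2412 $


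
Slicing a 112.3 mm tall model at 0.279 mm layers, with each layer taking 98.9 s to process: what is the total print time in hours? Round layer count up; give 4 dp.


Layers = ceil(112.3/0.279) = 403
t = 403 * 98.9 / 3600 = 11.0713 hrs


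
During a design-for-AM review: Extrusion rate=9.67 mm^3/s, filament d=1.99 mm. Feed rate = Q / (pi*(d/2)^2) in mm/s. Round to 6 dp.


A = pi*(1.99/2)^2 = 3.110255
v = 9.67 / 3.110255 = 3.10907 mm/s


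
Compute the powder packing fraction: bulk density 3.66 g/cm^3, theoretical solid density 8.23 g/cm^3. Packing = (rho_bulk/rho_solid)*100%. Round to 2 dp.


Packing = (3.66/8.23)*100 = 44.47 %


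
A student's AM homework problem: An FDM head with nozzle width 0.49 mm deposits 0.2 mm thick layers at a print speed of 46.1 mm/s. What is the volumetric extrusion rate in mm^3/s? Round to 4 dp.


Rate = 0.49 * 0.2 * 46.1 = 4.5178 mm^3/s


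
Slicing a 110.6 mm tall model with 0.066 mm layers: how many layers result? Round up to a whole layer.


Layers = ceil(110.6/0.066) = 1676


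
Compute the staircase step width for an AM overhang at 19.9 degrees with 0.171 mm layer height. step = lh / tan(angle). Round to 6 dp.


step = 0.171 / tan(19.9) = 0.472382 mm


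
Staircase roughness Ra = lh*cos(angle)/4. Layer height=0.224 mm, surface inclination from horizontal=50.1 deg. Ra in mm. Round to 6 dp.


Ra = 0.224 * cos(50.1) / 4 = 0.035921 mm


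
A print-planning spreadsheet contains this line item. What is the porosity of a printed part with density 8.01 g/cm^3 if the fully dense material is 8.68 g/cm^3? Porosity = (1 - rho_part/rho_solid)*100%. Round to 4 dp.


Porosity = (1-8.01/8.68)*100 = 7.7189 %


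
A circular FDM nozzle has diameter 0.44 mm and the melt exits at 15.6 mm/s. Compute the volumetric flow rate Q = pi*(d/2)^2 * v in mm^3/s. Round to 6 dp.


A = pi*(0.44/2)^2 = 0.15205308 mm^2
Q = 0.15205308 * 15.6 = 2.372028 mm^3/s


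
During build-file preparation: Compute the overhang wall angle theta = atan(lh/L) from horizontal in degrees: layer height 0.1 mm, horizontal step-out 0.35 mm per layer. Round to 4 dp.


angle = atan(0.1/0.35) = 15.9454 degrees


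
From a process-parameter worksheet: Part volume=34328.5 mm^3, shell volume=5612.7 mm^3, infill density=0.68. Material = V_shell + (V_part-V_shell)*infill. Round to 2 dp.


V_infill = (34328.5 - 5612.7) * 0.68 = 19526.74
V_total = 5612.7 + 19526.74 = 25139.44 mm^3


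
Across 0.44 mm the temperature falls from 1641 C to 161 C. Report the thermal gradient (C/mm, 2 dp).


G = (1641-161)/0.44 = 3363.64 C/mm


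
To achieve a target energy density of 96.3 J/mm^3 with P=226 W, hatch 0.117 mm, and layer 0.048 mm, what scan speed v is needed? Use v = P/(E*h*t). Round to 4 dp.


v = 226 / (96.3*0.117*0.048) = 417.8833 mm/s


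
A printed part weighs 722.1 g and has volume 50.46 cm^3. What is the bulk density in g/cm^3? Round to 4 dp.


rho = 722.1 / 50.46 = 14.3103 g/cm^3


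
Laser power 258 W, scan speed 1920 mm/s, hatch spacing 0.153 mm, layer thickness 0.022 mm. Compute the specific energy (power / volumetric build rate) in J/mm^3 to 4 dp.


Build rate = 1920 * 0.153 * 0.022 = 6.46272 mm^3/s
SE = 258 / 6.46272 = 39.9213 J/mm^3


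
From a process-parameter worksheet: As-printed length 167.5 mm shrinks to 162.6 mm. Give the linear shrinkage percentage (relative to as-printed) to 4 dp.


Shrinkage = ((167.5-162.6)/167.5)*100 = 2.9254 %


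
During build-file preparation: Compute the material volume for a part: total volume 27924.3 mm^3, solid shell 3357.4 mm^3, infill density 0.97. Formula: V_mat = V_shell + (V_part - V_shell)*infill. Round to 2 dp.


V_infill = (27924.3 - 3357.4) * 0.97 = 23829.89
V_total = 3357.4 + 23829.89 = 27187.29 mm^3


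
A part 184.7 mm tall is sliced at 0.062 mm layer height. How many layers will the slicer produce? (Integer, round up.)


Layers = ceil(184.7/0.062) = 2980


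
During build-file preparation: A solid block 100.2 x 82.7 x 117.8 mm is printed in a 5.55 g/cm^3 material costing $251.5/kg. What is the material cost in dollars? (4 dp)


V = 100.2 * 82.7 * 117.8 = 976154.412 mm^3 = 976.154412 cm^3
Mass = 976.154412 * 5.55 / 1000 = 5.41765699 kg
Cost = 5.41765699 * 251.5 = 1362.5407 $


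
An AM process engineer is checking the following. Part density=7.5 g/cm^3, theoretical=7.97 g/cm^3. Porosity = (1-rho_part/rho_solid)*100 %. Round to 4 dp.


Porosity = (1-7.5/7.97)*100 = 5.8971 %


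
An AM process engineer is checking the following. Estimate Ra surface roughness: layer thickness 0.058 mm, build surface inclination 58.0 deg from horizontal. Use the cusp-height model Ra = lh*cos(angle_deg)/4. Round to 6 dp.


Ra = 0.058 * cos(58.0) / 4 = 0.007684 mm


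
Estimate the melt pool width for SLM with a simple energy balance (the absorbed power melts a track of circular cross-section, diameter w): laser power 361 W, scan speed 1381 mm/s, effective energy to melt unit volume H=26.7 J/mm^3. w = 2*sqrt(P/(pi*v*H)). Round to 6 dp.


w = 2*sqrt(361/(pi*1381*26.7)) = 0.111649 mm


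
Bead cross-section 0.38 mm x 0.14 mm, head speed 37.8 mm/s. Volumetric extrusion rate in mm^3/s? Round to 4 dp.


Rate = 0.38 * 0.14 * 37.8 = 2.011 mm^3/s


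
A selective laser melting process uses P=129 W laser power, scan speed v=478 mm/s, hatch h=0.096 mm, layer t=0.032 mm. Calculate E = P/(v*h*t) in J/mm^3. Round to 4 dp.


E = 129 / (478*0.096*0.032) = 87.8498 J/mm^3


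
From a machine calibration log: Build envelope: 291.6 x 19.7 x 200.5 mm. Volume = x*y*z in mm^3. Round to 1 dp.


V = 291.6 * 19.7 * 200.5 = 1151776.3 mm^3


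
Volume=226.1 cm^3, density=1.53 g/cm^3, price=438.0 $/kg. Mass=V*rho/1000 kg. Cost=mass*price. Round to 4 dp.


Mass = 226.1*1.53/1000 = 0.345933 kg
Cost = 0.345933 * 438.0 = 151.5187 $


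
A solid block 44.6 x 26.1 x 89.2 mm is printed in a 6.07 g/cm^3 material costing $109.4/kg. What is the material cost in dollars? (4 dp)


V = 44.6 * 26.1 * 89.2 = 103834.152 mm^3 = 103.834152 cm^3
Mass = 103.834152 * 6.07 / 1000 = 0.6302733 kg
Cost = 0.6302733 * 109.4 = 68.9519 $
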